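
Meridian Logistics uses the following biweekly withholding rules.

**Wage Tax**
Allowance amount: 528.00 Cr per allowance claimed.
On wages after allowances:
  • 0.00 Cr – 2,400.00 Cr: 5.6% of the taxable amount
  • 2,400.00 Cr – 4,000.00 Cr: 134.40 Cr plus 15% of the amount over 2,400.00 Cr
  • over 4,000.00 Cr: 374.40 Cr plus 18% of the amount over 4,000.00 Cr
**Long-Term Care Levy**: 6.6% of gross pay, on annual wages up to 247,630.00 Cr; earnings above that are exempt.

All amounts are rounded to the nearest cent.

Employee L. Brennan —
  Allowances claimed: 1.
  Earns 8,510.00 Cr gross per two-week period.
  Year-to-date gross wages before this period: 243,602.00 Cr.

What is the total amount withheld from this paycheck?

1,357.01 Cr

Wage Tax: taxable = 8,510.00 Cr − 1×528.00 Cr = 7,982.00 Cr
  374.40 Cr + 18% × (7,982.00 Cr − 4,000.00 Cr) = 374.40 Cr + 18% × 3,982.00 Cr = 1,091.16 Cr
Long-Term Care Levy: cap 247,630.00 Cr − YTD 243,602.00 Cr = 4,028.00 Cr subject; 6.6% × 4,028.00 Cr = 265.85 Cr
Total: 1,091.16 Cr + 265.85 Cr = 1,357.01 Cr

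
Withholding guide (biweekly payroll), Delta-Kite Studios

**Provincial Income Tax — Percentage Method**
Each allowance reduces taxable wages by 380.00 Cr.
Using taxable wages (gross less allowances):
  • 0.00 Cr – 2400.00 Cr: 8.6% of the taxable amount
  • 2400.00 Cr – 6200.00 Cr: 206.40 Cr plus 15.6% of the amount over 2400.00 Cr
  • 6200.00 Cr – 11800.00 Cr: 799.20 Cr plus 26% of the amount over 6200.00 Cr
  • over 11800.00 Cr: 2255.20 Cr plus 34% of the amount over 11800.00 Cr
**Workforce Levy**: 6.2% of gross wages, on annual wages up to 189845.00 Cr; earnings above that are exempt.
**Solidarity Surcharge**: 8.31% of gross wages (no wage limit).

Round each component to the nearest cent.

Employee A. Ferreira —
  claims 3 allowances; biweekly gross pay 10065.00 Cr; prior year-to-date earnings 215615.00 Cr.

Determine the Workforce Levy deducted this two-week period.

0.00 Cr

Workforce Levy: YTD 215615.00 Cr ≥ cap 189845.00 Cr → 0.00 Cr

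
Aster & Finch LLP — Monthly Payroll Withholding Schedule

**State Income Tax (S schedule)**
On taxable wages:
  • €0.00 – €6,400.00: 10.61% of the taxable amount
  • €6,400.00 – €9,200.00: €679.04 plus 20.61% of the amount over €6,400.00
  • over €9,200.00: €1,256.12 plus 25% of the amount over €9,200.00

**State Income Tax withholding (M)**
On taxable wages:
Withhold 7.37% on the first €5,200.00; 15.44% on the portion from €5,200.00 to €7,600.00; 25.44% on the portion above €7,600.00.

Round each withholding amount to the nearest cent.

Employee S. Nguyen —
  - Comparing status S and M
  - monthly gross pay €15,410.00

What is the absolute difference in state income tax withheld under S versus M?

State Income Tax (S): taxable = €15,410.00
  €1,256.12 + 25% × (€15,410.00 − €9,200.00) = €1,256.12 + 25% × €6,210.00 = €2,808.62
State Income Tax (M): taxable = €15,410.00
  €753.80 + 25.44% × (€15,410.00 − €7,600.00) = €753.80 + 25.44% × €7,810.00 = €2,740.66
Difference: |€2,808.62 − €2,740.66| = €67.96 (higher under S)

€67.96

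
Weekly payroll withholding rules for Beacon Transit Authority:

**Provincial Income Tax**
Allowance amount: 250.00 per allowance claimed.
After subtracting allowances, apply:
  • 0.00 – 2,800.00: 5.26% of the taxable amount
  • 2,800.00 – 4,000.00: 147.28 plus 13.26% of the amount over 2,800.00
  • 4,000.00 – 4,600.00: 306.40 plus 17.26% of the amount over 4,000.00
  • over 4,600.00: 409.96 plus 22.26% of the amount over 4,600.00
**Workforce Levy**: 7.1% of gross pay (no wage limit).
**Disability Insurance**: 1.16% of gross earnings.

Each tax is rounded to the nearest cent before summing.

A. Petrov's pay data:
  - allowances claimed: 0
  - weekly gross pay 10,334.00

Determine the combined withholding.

Provincial Income Tax: taxable = 10,334.00
  409.96 + 22.26% × (10,334.00 − 4,600.00) = 409.96 + 22.26% × 5,734.00 = 1,686.35
Workforce Levy: 7.1% × 10,334.00 = 733.71
Disability Insurance: 1.16% × 10,334.00 = 119.87
Total: 1,686.35 + 733.71 + 119.87 = 2,539.93

2,539.93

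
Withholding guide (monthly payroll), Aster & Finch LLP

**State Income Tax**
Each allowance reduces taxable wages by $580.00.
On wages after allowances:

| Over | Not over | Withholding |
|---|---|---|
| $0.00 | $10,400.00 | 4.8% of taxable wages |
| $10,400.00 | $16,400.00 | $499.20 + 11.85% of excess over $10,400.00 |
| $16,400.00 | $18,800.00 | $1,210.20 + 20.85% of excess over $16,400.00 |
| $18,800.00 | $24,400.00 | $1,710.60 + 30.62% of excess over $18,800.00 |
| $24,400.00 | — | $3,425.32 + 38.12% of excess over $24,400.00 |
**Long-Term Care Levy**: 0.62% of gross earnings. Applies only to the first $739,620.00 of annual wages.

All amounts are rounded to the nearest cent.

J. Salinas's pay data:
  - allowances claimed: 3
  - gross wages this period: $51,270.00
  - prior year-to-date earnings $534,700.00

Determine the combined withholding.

State Income Tax: taxable = $51,270.00 − 3×$580.00 = $49,530.00
  $3,425.32 + 38.12% × ($49,530.00 − $24,400.00) = $3,425.32 + 38.12% × $25,130.00 = $13,004.88
Long-Term Care Levy: 0.62% × $51,270.00 = $317.87
Total: $13,004.88 + $317.87 = $13,322.75

$13,322.75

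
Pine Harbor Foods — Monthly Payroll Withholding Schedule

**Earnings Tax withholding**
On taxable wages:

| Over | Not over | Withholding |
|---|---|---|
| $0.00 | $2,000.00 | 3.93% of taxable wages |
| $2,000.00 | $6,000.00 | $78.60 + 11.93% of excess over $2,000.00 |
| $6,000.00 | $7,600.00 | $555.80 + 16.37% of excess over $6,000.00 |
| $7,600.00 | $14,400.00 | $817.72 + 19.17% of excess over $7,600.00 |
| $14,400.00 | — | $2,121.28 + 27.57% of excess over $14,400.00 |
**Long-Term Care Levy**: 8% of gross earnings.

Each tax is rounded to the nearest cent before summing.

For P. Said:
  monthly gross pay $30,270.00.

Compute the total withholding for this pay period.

Earnings Tax: taxable = $30,270.00
  $2,121.28 + 27.57% × ($30,270.00 − $14,400.00) = $2,121.28 + 27.57% × $15,870.00 = $6,496.64
Long-Term Care Levy: 8% × $30,270.00 = $2,421.60
Total: $6,496.64 + $2,421.60 = $8,918.24

$8,918.24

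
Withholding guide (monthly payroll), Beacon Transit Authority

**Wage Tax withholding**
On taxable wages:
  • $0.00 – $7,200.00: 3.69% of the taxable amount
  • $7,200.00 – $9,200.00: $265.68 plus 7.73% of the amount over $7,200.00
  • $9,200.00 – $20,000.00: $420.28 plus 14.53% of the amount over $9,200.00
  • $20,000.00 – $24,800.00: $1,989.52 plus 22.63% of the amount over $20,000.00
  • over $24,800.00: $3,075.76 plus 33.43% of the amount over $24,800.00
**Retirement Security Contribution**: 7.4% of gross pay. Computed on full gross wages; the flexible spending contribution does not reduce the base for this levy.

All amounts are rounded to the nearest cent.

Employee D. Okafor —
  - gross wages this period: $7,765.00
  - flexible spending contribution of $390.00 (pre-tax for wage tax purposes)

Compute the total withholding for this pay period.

$853.82

Wage Tax: taxable = $7,765.00 − $390.00 = $7,375.00
  $265.68 + 7.73% × ($7,375.00 − $7,200.00) = $265.68 + 7.73% × $175.00 = $279.21
Retirement Security Contribution: 7.4% × $7,765.00 = $574.61
Total: $279.21 + $574.61 = $853.82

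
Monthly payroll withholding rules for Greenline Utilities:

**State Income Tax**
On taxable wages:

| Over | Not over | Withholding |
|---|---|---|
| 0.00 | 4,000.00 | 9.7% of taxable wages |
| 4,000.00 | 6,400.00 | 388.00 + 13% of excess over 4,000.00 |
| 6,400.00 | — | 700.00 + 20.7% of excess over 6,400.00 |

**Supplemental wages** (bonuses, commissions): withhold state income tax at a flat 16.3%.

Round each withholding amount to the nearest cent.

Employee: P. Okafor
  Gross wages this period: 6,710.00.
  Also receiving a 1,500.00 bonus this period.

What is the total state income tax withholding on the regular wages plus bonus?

State Income Tax: taxable = 6,710.00
  700.00 + 20.7% × (6,710.00 − 6,400.00) = 700.00 + 20.7% × 310.00 = 764.17
Supplemental (16.3% flat on bonus): 16.3% × 1,500.00 = 244.50
Total state income tax: 764.17 + 244.50 = 1,008.67

1,008.67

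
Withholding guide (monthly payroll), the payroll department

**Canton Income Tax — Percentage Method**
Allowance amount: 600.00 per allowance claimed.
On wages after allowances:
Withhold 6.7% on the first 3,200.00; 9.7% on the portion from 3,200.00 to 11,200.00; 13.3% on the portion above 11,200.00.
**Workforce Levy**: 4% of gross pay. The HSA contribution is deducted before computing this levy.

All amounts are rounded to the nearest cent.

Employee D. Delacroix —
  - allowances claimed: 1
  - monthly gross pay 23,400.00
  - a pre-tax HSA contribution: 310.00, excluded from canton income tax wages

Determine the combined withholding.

3,415.57

Canton Income Tax: taxable = 23,400.00 − 310.00 − 1×600.00 = 22,490.00
  990.40 + 13.3% × (22,490.00 − 11,200.00) = 990.40 + 13.3% × 11,290.00 = 2,491.97
Workforce Levy: 4% × 23,090.00 = 923.60
Total: 2,491.97 + 923.60 = 3,415.57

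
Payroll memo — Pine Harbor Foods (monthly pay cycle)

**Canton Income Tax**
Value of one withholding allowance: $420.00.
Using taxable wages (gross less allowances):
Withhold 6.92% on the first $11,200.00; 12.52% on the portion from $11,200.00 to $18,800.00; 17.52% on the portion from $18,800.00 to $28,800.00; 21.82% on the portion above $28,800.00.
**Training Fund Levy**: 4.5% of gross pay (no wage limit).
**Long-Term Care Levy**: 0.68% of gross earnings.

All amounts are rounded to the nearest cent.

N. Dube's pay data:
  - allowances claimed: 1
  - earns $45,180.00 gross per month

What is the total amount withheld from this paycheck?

$9,301.35

Canton Income Tax: taxable = $45,180.00 − 1×$420.00 = $44,760.00
  $3,478.56 + 21.82% × ($44,760.00 − $28,800.00) = $3,478.56 + 21.82% × $15,960.00 = $6,961.03
Training Fund Levy: 4.5% × $45,180.00 = $2,033.10
Long-Term Care Levy: 0.68% × $45,180.00 = $307.22
Total: $6,961.03 + $2,033.10 + $307.22 = $9,301.35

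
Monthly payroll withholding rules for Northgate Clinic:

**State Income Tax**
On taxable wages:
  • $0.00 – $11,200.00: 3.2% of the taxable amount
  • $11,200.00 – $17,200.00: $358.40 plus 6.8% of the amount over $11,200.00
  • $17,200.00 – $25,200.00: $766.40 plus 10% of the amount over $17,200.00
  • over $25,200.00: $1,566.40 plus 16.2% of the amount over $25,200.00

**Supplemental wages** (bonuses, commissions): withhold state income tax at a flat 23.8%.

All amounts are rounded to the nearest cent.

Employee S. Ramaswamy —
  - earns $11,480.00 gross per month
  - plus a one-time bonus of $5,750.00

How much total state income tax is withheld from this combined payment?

$1,745.94

State Income Tax: taxable = $11,480.00
  $358.40 + 6.8% × ($11,480.00 − $11,200.00) = $358.40 + 6.8% × $280.00 = $377.44
Supplemental (23.8% flat on bonus): 23.8% × $5,750.00 = $1,368.50
Total state income tax: $377.44 + $1,368.50 = $1,745.94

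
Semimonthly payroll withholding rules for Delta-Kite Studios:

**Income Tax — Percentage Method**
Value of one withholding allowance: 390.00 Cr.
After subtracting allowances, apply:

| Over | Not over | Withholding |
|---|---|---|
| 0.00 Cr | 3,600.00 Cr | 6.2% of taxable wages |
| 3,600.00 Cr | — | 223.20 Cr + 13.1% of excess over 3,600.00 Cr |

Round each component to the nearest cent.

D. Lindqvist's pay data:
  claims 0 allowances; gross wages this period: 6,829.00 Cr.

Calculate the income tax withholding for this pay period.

Income Tax: taxable = 6,829.00 Cr
  223.20 Cr + 13.1% × (6,829.00 Cr − 3,600.00 Cr) = 223.20 Cr + 13.1% × 3,229.00 Cr = 646.20 Cr

646.20 Cr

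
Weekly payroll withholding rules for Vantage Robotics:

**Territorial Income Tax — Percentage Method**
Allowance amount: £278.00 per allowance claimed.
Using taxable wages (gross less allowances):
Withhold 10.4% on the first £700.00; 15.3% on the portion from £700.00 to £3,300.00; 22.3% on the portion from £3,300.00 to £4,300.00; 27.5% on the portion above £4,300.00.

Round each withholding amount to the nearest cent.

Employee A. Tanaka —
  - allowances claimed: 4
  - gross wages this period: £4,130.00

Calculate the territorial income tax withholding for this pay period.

Territorial Income Tax: taxable = £4,130.00 − 4×£278.00 = £3,018.00
  £72.80 + 15.3% × (£3,018.00 − £700.00) = £72.80 + 15.3% × £2,318.00 = £427.45

£427.45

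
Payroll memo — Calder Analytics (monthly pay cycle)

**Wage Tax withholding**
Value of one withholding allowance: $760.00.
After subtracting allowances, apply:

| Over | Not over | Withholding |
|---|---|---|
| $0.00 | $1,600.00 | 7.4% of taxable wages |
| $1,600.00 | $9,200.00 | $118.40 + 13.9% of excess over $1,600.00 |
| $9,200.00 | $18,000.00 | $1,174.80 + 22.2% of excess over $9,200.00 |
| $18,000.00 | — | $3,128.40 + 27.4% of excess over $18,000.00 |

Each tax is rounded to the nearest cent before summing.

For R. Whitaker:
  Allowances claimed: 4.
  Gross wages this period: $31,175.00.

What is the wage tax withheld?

Wage Tax: taxable = $31,175.00 − 4×$760.00 = $28,135.00
  $3,128.40 + 27.4% × ($28,135.00 − $18,000.00) = $3,128.40 + 27.4% × $10,135.00 = $5,905.39

$5,905.39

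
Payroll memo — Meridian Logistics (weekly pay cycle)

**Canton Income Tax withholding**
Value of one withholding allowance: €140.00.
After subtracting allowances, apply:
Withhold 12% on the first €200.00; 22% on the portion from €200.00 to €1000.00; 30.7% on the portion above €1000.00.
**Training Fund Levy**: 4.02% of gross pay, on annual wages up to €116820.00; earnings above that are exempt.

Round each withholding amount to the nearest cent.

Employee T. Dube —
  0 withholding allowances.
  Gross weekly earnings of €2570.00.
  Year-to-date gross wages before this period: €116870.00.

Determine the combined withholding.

€681.99

Canton Income Tax: taxable = €2570.00
  €200.00 + 30.7% × (€2570.00 − €1000.00) = €200.00 + 30.7% × €1570.00 = €681.99
Training Fund Levy: YTD €116870.00 ≥ cap €116820.00 → €0.00
Total: €681.99 + €0.00 = €681.99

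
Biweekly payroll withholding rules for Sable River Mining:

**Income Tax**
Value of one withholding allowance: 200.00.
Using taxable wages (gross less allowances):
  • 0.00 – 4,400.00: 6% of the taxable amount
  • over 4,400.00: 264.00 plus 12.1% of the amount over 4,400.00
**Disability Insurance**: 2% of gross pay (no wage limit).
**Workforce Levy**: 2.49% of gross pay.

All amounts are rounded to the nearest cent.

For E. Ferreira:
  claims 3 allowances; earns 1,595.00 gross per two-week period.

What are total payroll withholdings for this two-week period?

Income Tax: taxable = 1,595.00 − 3×200.00 = 995.00
  6% × 995.00 = 59.70
Disability Insurance: 2% × 1,595.00 = 31.90
Workforce Levy: 2.49% × 1,595.00 = 39.72
Total: 59.70 + 31.90 + 39.72 = 131.32

131.32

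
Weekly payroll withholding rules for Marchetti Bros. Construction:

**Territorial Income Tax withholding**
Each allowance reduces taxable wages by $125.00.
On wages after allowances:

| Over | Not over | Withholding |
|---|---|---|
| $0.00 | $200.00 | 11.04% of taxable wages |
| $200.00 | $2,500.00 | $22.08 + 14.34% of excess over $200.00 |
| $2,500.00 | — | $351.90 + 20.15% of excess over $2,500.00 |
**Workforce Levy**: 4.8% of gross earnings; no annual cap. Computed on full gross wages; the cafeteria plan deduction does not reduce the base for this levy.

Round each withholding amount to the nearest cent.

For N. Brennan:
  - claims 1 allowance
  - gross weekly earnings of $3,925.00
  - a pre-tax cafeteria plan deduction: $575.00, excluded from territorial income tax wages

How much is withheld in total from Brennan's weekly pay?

Territorial Income Tax: taxable = $3,925.00 − $575.00 − 1×$125.00 = $3,225.00
  $351.90 + 20.15% × ($3,225.00 − $2,500.00) = $351.90 + 20.15% × $725.00 = $497.99
Workforce Levy: 4.8% × $3,925.00 = $188.40
Total: $497.99 + $188.40 = $686.39

$686.39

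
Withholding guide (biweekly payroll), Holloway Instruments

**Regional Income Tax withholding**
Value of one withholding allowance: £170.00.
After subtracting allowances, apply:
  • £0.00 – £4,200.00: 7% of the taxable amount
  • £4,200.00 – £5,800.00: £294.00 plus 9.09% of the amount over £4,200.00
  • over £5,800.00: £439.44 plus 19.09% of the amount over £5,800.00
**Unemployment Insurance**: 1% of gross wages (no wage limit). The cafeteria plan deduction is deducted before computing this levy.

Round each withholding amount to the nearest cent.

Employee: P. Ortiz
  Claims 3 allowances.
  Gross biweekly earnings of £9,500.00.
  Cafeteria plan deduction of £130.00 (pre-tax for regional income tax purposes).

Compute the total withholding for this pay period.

Regional Income Tax: taxable = £9,500.00 − £130.00 − 3×£170.00 = £8,860.00
  £439.44 + 19.09% × (£8,860.00 − £5,800.00) = £439.44 + 19.09% × £3,060.00 = £1,023.59
Unemployment Insurance: 1% × £9,370.00 = £93.70
Total: £1,023.59 + £93.70 = £1,117.29

£1,117.29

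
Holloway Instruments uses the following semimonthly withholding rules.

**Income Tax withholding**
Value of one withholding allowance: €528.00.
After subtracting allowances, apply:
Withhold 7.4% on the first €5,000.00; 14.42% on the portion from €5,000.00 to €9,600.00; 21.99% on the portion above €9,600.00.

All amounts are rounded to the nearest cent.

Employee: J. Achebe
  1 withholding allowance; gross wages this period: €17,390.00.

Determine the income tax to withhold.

Income Tax: taxable = €17,390.00 − 1×€528.00 = €16,862.00
  €1,033.32 + 21.99% × (€16,862.00 − €9,600.00) = €1,033.32 + 21.99% × €7,262.00 = €2,630.23

€2,630.23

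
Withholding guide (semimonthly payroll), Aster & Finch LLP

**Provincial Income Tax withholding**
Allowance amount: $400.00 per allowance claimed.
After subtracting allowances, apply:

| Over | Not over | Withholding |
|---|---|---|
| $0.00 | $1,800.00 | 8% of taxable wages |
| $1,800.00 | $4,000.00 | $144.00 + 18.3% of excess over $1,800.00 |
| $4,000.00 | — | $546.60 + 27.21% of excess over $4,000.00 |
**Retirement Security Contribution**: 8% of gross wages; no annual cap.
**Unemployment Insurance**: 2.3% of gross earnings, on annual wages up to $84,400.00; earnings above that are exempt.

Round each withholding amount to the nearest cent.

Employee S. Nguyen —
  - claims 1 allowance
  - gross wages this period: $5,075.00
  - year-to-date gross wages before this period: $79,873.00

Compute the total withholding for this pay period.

$1,240.39

Provincial Income Tax: taxable = $5,075.00 − 1×$400.00 = $4,675.00
  $546.60 + 27.21% × ($4,675.00 − $4,000.00) = $546.60 + 27.21% × $675.00 = $730.27
Retirement Security Contribution: 8% × $5,075.00 = $406.00
Unemployment Insurance: cap $84,400.00 − YTD $79,873.00 = $4,527.00 subject; 2.3% × $4,527.00 = $104.12
Total: $730.27 + $406.00 + $104.12 = $1,240.39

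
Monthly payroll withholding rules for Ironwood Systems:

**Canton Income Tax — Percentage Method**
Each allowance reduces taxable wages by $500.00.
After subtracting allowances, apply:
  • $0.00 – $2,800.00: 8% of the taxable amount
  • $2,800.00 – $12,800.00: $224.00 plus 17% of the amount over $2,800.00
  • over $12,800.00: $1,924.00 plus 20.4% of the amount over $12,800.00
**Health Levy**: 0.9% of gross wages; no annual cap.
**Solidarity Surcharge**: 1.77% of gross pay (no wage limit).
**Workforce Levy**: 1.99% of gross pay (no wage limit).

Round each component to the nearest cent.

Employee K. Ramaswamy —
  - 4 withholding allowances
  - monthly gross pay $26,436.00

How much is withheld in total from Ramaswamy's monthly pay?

$5,529.66

Canton Income Tax: taxable = $26,436.00 − 4×$500.00 = $24,436.00
  $1,924.00 + 20.4% × ($24,436.00 − $12,800.00) = $1,924.00 + 20.4% × $11,636.00 = $4,297.74
Health Levy: 0.9% × $26,436.00 = $237.92
Solidarity Surcharge: 1.77% × $26,436.00 = $467.92
Workforce Levy: 1.99% × $26,436.00 = $526.08
Total: $4,297.74 + $237.92 + $467.92 + $526.08 = $5,529.66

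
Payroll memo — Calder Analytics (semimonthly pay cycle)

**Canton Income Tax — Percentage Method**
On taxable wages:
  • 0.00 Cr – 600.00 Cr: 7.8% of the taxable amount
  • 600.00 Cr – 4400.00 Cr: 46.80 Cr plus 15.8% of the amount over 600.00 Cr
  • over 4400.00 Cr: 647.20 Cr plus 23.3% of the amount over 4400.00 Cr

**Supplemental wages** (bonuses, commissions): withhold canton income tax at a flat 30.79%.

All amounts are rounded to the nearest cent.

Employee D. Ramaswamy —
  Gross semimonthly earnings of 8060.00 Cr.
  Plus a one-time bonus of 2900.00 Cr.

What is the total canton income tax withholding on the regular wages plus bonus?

2392.89 Cr

Canton Income Tax: taxable = 8060.00 Cr
  647.20 Cr + 23.3% × (8060.00 Cr − 4400.00 Cr) = 647.20 Cr + 23.3% × 3660.00 Cr = 1499.98 Cr
Supplemental (30.79% flat on bonus): 30.79% × 2900.00 Cr = 892.91 Cr
Total canton income tax: 1499.98 Cr + 892.91 Cr = 2392.89 Cr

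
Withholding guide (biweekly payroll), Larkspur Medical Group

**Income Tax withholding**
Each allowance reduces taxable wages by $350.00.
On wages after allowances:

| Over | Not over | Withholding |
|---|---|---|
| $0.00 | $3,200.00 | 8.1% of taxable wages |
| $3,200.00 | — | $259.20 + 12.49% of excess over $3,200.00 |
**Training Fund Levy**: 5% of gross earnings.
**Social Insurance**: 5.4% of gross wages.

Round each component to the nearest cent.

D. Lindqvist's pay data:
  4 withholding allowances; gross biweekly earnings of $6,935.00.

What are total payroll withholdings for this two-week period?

$1,272.08

Income Tax: taxable = $6,935.00 − 4×$350.00 = $5,535.00
  $259.20 + 12.49% × ($5,535.00 − $3,200.00) = $259.20 + 12.49% × $2,335.00 = $550.84
Training Fund Levy: 5% × $6,935.00 = $346.75
Social Insurance: 5.4% × $6,935.00 = $374.49
Total: $550.84 + $346.75 + $374.49 = $1,272.08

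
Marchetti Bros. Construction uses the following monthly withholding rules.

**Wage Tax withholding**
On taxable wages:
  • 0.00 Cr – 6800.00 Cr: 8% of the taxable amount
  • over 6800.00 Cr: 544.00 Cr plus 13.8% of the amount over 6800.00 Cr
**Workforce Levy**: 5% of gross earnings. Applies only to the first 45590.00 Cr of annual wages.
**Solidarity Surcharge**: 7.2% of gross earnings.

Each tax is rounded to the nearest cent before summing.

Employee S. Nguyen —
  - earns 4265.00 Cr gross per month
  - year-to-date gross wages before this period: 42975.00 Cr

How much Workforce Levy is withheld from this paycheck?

130.75 Cr

Workforce Levy: cap 45590.00 Cr − YTD 42975.00 Cr = 2615.00 Cr subject; 5% × 2615.00 Cr = 130.75 Cr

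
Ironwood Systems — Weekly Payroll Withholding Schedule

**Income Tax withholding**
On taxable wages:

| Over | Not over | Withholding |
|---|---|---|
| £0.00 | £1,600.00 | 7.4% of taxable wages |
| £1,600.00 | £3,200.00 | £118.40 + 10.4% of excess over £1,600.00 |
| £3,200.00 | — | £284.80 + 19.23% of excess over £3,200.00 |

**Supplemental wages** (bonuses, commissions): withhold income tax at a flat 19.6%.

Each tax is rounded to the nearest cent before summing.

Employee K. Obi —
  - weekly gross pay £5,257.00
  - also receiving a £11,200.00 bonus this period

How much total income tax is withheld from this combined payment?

Income Tax: taxable = £5,257.00
  £284.80 + 19.23% × (£5,257.00 − £3,200.00) = £284.80 + 19.23% × £2,057.00 = £680.36
Supplemental (19.6% flat on bonus): 19.6% × £11,200.00 = £2,195.20
Total income tax: £680.36 + £2,195.20 = £2,875.56

£2,875.56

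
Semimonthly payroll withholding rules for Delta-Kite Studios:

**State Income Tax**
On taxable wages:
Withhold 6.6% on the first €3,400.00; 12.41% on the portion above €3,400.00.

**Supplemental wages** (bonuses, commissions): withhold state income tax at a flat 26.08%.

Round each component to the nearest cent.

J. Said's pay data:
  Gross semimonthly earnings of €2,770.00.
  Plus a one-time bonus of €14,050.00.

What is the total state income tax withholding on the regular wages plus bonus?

State Income Tax: taxable = €2,770.00
  6.6% × €2,770.00 = €182.82
Supplemental (26.08% flat on bonus): 26.08% × €14,050.00 = €3,664.24
Total state income tax: €182.82 + €3,664.24 = €3,847.06

€3,847.06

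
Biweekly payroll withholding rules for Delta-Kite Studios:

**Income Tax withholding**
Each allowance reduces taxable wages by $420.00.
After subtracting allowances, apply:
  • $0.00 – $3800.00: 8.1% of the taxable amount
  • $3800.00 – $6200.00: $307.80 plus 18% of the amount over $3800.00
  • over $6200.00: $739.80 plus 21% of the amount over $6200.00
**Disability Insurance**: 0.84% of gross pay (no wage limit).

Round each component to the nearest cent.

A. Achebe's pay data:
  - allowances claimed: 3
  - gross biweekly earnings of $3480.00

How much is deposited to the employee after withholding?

$3270.95

Income Tax: taxable = $3480.00 − 3×$420.00 = $2220.00
  8.1% × $2220.00 = $179.82
Disability Insurance: 0.84% × $3480.00 = $29.23
Total withheld: $179.82 + $29.23 = $209.05
Net pay: $3480.00 − $209.05 = $3270.95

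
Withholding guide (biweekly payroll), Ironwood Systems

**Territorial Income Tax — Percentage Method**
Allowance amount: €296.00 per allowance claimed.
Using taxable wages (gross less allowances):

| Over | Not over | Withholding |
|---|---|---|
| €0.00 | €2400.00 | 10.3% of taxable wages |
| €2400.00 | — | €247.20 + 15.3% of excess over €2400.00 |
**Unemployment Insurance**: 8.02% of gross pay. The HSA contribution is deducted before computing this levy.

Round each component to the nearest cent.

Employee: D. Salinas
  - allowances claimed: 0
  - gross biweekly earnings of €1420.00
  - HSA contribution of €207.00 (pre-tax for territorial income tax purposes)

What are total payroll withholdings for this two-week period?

€222.22

Territorial Income Tax: taxable = €1420.00 − €207.00 = €1213.00
  10.3% × €1213.00 = €124.94
Unemployment Insurance: 8.02% × €1213.00 = €97.28
Total: €124.94 + €97.28 = €222.22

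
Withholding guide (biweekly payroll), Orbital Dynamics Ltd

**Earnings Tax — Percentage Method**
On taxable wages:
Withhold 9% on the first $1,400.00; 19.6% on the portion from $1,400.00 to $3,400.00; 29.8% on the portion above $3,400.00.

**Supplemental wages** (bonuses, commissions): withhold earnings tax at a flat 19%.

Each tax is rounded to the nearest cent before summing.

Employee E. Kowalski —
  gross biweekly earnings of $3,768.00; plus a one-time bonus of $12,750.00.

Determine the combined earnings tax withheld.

Earnings Tax: taxable = $3,768.00
  $518.00 + 29.8% × ($3,768.00 − $3,400.00) = $518.00 + 29.8% × $368.00 = $627.66
Supplemental (19% flat on bonus): 19% × $12,750.00 = $2,422.50
Total earnings tax: $627.66 + $2,422.50 = $3,050.16

$3,050.16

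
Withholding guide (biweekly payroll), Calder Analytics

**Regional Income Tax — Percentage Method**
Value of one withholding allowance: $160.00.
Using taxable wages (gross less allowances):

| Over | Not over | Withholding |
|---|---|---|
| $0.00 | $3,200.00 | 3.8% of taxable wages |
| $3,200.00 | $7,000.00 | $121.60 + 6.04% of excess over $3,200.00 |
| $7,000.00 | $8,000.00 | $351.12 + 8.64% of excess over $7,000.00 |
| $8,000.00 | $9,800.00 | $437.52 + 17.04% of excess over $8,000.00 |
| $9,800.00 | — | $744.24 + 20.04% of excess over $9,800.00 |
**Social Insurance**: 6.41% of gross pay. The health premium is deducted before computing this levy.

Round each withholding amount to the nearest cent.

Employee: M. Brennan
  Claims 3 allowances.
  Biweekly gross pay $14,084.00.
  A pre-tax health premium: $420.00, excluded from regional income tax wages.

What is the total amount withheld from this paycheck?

Regional Income Tax: taxable = $14,084.00 − $420.00 − 3×$160.00 = $13,184.00
  $744.24 + 20.04% × ($13,184.00 − $9,800.00) = $744.24 + 20.04% × $3,384.00 = $1,422.39
Social Insurance: 6.41% × $13,664.00 = $875.86
Total: $1,422.39 + $875.86 = $2,298.25

$2,298.25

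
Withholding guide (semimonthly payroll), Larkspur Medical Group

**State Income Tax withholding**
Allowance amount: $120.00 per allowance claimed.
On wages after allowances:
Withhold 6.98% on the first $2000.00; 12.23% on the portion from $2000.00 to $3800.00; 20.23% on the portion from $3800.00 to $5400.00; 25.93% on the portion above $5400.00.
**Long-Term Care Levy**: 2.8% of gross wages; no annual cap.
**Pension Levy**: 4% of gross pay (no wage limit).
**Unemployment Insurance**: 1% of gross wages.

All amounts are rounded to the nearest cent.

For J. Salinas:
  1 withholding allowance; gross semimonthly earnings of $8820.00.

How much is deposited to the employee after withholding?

State Income Tax: taxable = $8820.00 − 1×$120.00 = $8700.00
  $683.42 + 25.93% × ($8700.00 − $5400.00) = $683.42 + 25.93% × $3300.00 = $1539.11
Long-Term Care Levy: 2.8% × $8820.00 = $246.96
Pension Levy: 4% × $8820.00 = $352.80
Unemployment Insurance: 1% × $8820.00 = $88.20
Total withheld: $1539.11 + $246.96 + $352.80 + $88.20 = $2227.07
Net pay: $8820.00 − $2227.07 = $6592.93

$6592.93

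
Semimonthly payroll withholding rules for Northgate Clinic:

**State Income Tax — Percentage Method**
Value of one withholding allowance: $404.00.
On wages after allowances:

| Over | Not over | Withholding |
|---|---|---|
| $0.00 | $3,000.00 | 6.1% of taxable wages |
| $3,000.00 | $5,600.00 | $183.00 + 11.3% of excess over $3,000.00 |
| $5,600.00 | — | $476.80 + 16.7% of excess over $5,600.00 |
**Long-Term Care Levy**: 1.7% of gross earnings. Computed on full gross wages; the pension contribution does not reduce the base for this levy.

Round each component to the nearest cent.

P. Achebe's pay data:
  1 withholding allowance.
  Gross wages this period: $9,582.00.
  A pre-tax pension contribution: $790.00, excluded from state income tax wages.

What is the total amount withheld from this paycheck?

State Income Tax: taxable = $9,582.00 − $790.00 − 1×$404.00 = $8,388.00
  $476.80 + 16.7% × ($8,388.00 − $5,600.00) = $476.80 + 16.7% × $2,788.00 = $942.40
Long-Term Care Levy: 1.7% × $9,582.00 = $162.89
Total: $942.40 + $162.89 = $1,105.29

$1,105.29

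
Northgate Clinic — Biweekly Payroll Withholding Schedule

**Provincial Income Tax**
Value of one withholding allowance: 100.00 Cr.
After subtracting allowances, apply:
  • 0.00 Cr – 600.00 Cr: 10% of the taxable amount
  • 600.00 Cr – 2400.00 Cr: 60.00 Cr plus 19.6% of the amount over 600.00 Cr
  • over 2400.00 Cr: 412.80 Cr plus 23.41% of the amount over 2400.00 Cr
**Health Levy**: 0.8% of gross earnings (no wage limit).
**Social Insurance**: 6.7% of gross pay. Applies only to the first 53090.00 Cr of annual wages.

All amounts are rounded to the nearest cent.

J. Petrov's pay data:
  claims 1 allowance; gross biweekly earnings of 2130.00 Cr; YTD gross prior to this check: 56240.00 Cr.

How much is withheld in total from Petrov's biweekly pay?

357.32 Cr

Provincial Income Tax: taxable = 2130.00 Cr − 1×100.00 Cr = 2030.00 Cr
  60.00 Cr + 19.6% × (2030.00 Cr − 600.00 Cr) = 60.00 Cr + 19.6% × 1430.00 Cr = 340.28 Cr
Health Levy: 0.8% × 2130.00 Cr = 17.04 Cr
Social Insurance: YTD 56240.00 Cr ≥ cap 53090.00 Cr → 0.00 Cr
Total: 340.28 Cr + 17.04 Cr + 0.00 Cr = 357.32 Cr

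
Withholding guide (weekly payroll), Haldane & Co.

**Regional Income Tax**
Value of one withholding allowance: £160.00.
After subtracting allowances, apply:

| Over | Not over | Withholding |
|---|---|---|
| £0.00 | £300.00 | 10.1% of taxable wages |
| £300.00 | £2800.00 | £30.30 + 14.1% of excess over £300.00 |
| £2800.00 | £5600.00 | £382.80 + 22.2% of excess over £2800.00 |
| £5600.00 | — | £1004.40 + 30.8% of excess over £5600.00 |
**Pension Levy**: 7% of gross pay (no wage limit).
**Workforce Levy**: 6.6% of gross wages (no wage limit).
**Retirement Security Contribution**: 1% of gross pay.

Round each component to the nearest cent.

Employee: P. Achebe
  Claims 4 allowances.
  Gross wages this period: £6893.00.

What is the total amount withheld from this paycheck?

£2211.90

Regional Income Tax: taxable = £6893.00 − 4×£160.00 = £6253.00
  £1004.40 + 30.8% × (£6253.00 − £5600.00) = £1004.40 + 30.8% × £653.00 = £1205.52
Pension Levy: 7% × £6893.00 = £482.51
Workforce Levy: 6.6% × £6893.00 = £454.94
Retirement Security Contribution: 1% × £6893.00 = £68.93
Total: £1205.52 + £482.51 + £454.94 + £68.93 = £2211.90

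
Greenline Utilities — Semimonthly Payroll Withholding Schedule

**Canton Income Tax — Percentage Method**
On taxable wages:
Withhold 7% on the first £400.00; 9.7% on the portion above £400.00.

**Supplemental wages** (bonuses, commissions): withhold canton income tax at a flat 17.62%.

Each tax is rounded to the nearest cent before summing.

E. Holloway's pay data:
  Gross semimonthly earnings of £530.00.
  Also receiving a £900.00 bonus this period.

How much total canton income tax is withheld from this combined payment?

£199.19

Canton Income Tax: taxable = £530.00
  £28.00 + 9.7% × (£530.00 − £400.00) = £28.00 + 9.7% × £130.00 = £40.61
Supplemental (17.62% flat on bonus): 17.62% × £900.00 = £158.58
Total canton income tax: £40.61 + £158.58 = £199.19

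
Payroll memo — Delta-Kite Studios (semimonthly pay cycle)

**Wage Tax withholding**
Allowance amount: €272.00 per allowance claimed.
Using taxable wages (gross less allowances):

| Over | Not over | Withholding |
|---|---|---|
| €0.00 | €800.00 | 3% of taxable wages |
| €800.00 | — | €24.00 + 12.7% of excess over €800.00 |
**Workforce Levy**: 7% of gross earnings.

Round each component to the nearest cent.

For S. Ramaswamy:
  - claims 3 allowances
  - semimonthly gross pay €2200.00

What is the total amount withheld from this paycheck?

Wage Tax: taxable = €2200.00 − 3×€272.00 = €1384.00
  €24.00 + 12.7% × (€1384.00 − €800.00) = €24.00 + 12.7% × €584.00 = €98.17
Workforce Levy: 7% × €2200.00 = €154.00
Total: €98.17 + €154.00 = €252.17

€252.17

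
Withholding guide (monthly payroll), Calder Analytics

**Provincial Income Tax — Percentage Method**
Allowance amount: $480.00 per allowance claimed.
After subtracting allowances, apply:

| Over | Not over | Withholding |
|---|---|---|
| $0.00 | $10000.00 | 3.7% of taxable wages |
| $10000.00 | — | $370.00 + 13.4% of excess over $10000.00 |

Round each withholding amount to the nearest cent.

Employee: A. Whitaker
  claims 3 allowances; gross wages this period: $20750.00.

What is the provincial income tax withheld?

$1617.54

Provincial Income Tax: taxable = $20750.00 − 3×$480.00 = $19310.00
  $370.00 + 13.4% × ($19310.00 − $10000.00) = $370.00 + 13.4% × $9310.00 = $1617.54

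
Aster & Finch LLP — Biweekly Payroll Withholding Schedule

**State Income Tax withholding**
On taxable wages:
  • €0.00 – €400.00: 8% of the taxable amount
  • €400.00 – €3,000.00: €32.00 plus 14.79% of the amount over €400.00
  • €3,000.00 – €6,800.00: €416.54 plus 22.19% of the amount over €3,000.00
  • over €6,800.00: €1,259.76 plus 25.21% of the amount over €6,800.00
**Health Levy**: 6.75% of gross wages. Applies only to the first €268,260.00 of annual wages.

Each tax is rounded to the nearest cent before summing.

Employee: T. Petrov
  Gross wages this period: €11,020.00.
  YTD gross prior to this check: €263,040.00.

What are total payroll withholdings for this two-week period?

€2,675.97

State Income Tax: taxable = €11,020.00
  €1,259.76 + 25.21% × (€11,020.00 − €6,800.00) = €1,259.76 + 25.21% × €4,220.00 = €2,323.62
Health Levy: cap €268,260.00 − YTD €263,040.00 = €5,220.00 subject; 6.75% × €5,220.00 = €352.35
Total: €2,323.62 + €352.35 = €2,675.97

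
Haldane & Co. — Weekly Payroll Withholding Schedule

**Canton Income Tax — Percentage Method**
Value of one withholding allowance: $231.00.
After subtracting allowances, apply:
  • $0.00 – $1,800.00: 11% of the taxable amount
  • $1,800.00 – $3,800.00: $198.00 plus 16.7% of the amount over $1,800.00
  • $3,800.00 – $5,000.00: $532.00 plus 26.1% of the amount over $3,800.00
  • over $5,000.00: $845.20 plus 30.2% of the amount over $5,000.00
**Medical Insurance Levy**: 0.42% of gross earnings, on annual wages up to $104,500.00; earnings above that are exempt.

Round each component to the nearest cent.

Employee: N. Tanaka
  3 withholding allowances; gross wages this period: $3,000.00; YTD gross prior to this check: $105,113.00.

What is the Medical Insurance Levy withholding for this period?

$0.00

Medical Insurance Levy: YTD $105,113.00 ≥ cap $104,500.00 → $0.00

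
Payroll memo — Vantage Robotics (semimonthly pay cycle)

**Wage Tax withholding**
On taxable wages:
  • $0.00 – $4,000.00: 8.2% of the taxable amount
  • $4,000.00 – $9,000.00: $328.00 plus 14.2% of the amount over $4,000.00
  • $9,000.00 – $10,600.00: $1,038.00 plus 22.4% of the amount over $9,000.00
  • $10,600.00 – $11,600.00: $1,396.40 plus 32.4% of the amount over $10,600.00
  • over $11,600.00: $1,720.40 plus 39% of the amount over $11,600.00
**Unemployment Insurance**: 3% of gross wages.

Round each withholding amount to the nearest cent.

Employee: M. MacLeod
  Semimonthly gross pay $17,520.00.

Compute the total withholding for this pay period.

$4,554.80

Wage Tax: taxable = $17,520.00
  $1,720.40 + 39% × ($17,520.00 − $11,600.00) = $1,720.40 + 39% × $5,920.00 = $4,029.20
Unemployment Insurance: 3% × $17,520.00 = $525.60
Total: $4,029.20 + $525.60 = $4,554.80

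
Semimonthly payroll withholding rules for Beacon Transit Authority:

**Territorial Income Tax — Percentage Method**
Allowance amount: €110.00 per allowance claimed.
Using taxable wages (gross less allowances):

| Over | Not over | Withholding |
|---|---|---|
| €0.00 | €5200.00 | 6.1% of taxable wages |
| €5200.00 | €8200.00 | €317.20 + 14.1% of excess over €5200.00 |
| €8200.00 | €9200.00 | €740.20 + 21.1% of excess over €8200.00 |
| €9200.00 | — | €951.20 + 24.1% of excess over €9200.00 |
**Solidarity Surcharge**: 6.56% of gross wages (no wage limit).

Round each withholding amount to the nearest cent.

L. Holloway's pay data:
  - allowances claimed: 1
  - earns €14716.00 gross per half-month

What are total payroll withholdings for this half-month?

Territorial Income Tax: taxable = €14716.00 − 1×€110.00 = €14606.00
  €951.20 + 24.1% × (€14606.00 − €9200.00) = €951.20 + 24.1% × €5406.00 = €2254.05
Solidarity Surcharge: 6.56% × €14716.00 = €965.37
Total: €2254.05 + €965.37 = €3219.42

€3219.42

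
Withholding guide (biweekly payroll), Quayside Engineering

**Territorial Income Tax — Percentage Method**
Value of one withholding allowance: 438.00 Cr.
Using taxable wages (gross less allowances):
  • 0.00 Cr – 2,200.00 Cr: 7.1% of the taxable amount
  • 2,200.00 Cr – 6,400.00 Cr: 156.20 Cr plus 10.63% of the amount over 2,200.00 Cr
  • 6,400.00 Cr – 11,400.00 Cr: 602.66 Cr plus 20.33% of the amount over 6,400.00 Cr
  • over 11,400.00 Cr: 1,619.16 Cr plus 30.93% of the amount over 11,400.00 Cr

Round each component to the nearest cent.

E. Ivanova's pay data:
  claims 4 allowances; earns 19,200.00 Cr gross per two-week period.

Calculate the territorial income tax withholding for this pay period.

3,489.81 Cr

Territorial Income Tax: taxable = 19,200.00 Cr − 4×438.00 Cr = 17,448.00 Cr
  1,619.16 Cr + 30.93% × (17,448.00 Cr − 11,400.00 Cr) = 1,619.16 Cr + 30.93% × 6,048.00 Cr = 3,489.81 Cr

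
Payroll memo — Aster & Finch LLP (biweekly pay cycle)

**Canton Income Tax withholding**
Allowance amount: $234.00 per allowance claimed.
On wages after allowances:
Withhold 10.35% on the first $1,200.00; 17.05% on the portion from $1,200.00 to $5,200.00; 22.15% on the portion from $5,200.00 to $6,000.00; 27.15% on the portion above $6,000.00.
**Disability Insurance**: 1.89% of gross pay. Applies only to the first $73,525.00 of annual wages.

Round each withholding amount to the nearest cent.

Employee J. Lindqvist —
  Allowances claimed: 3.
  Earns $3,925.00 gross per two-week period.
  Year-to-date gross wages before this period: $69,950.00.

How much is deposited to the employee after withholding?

Canton Income Tax: taxable = $3,925.00 − 3×$234.00 = $3,223.00
  $124.20 + 17.05% × ($3,223.00 − $1,200.00) = $124.20 + 17.05% × $2,023.00 = $469.12
Disability Insurance: cap $73,525.00 − YTD $69,950.00 = $3,575.00 subject; 1.89% × $3,575.00 = $67.57
Total withheld: $469.12 + $67.57 = $536.69
Net pay: $3,925.00 − $536.69 = $3,388.31

$3,388.31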